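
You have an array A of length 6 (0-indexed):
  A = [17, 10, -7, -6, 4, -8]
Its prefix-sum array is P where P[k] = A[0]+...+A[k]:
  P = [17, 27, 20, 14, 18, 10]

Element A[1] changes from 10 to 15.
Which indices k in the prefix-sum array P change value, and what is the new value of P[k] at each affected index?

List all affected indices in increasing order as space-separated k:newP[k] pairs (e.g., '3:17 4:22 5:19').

P[k] = A[0] + ... + A[k]
P[k] includes A[1] iff k >= 1
Affected indices: 1, 2, ..., 5; delta = 5
  P[1]: 27 + 5 = 32
  P[2]: 20 + 5 = 25
  P[3]: 14 + 5 = 19
  P[4]: 18 + 5 = 23
  P[5]: 10 + 5 = 15

Answer: 1:32 2:25 3:19 4:23 5:15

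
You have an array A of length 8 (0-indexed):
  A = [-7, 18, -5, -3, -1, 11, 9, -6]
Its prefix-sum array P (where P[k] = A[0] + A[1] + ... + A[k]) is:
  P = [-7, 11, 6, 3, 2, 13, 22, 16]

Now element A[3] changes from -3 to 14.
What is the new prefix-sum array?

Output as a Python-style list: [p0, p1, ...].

Answer: [-7, 11, 6, 20, 19, 30, 39, 33]

Derivation:
Change: A[3] -3 -> 14, delta = 17
P[k] for k < 3: unchanged (A[3] not included)
P[k] for k >= 3: shift by delta = 17
  P[0] = -7 + 0 = -7
  P[1] = 11 + 0 = 11
  P[2] = 6 + 0 = 6
  P[3] = 3 + 17 = 20
  P[4] = 2 + 17 = 19
  P[5] = 13 + 17 = 30
  P[6] = 22 + 17 = 39
  P[7] = 16 + 17 = 33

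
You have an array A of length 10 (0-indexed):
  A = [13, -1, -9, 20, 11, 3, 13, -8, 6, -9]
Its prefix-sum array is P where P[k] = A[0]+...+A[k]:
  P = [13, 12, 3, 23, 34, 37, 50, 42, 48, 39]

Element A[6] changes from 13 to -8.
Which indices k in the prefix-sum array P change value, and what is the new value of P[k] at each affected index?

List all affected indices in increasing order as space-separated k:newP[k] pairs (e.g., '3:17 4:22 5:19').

Answer: 6:29 7:21 8:27 9:18

Derivation:
P[k] = A[0] + ... + A[k]
P[k] includes A[6] iff k >= 6
Affected indices: 6, 7, ..., 9; delta = -21
  P[6]: 50 + -21 = 29
  P[7]: 42 + -21 = 21
  P[8]: 48 + -21 = 27
  P[9]: 39 + -21 = 18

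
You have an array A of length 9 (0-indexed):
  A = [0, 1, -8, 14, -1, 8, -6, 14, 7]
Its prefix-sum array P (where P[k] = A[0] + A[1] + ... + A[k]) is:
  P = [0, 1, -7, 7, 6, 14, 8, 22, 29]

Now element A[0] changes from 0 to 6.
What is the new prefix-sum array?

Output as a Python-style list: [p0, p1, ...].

Answer: [6, 7, -1, 13, 12, 20, 14, 28, 35]

Derivation:
Change: A[0] 0 -> 6, delta = 6
P[k] for k < 0: unchanged (A[0] not included)
P[k] for k >= 0: shift by delta = 6
  P[0] = 0 + 6 = 6
  P[1] = 1 + 6 = 7
  P[2] = -7 + 6 = -1
  P[3] = 7 + 6 = 13
  P[4] = 6 + 6 = 12
  P[5] = 14 + 6 = 20
  P[6] = 8 + 6 = 14
  P[7] = 22 + 6 = 28
  P[8] = 29 + 6 = 35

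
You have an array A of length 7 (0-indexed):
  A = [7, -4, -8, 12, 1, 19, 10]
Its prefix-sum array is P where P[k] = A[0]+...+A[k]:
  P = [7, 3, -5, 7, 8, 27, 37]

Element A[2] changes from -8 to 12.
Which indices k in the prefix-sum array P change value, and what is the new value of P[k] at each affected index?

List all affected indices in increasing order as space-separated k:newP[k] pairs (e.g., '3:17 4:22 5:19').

P[k] = A[0] + ... + A[k]
P[k] includes A[2] iff k >= 2
Affected indices: 2, 3, ..., 6; delta = 20
  P[2]: -5 + 20 = 15
  P[3]: 7 + 20 = 27
  P[4]: 8 + 20 = 28
  P[5]: 27 + 20 = 47
  P[6]: 37 + 20 = 57

Answer: 2:15 3:27 4:28 5:47 6:57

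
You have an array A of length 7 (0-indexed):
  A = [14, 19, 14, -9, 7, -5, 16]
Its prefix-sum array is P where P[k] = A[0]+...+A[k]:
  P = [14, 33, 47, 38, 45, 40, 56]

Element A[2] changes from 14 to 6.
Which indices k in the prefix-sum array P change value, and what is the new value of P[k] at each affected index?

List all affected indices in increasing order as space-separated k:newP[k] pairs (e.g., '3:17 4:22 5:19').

Answer: 2:39 3:30 4:37 5:32 6:48

Derivation:
P[k] = A[0] + ... + A[k]
P[k] includes A[2] iff k >= 2
Affected indices: 2, 3, ..., 6; delta = -8
  P[2]: 47 + -8 = 39
  P[3]: 38 + -8 = 30
  P[4]: 45 + -8 = 37
  P[5]: 40 + -8 = 32
  P[6]: 56 + -8 = 48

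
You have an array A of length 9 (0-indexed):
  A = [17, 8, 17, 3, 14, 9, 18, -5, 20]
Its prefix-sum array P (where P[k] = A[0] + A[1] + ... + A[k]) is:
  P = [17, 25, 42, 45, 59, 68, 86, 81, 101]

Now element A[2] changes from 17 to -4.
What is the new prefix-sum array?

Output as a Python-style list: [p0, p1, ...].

Change: A[2] 17 -> -4, delta = -21
P[k] for k < 2: unchanged (A[2] not included)
P[k] for k >= 2: shift by delta = -21
  P[0] = 17 + 0 = 17
  P[1] = 25 + 0 = 25
  P[2] = 42 + -21 = 21
  P[3] = 45 + -21 = 24
  P[4] = 59 + -21 = 38
  P[5] = 68 + -21 = 47
  P[6] = 86 + -21 = 65
  P[7] = 81 + -21 = 60
  P[8] = 101 + -21 = 80

Answer: [17, 25, 21, 24, 38, 47, 65, 60, 80]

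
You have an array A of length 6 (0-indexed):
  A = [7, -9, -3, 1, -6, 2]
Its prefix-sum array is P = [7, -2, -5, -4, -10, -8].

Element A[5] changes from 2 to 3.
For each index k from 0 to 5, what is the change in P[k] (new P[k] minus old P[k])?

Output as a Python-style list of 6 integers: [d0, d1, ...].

Answer: [0, 0, 0, 0, 0, 1]

Derivation:
Element change: A[5] 2 -> 3, delta = 1
For k < 5: P[k] unchanged, delta_P[k] = 0
For k >= 5: P[k] shifts by exactly 1
Delta array: [0, 0, 0, 0, 0, 1]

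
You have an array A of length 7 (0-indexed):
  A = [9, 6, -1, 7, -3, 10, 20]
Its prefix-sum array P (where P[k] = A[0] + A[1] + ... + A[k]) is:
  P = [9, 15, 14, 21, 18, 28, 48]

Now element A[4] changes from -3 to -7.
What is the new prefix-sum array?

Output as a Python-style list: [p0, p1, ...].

Change: A[4] -3 -> -7, delta = -4
P[k] for k < 4: unchanged (A[4] not included)
P[k] for k >= 4: shift by delta = -4
  P[0] = 9 + 0 = 9
  P[1] = 15 + 0 = 15
  P[2] = 14 + 0 = 14
  P[3] = 21 + 0 = 21
  P[4] = 18 + -4 = 14
  P[5] = 28 + -4 = 24
  P[6] = 48 + -4 = 44

Answer: [9, 15, 14, 21, 14, 24, 44]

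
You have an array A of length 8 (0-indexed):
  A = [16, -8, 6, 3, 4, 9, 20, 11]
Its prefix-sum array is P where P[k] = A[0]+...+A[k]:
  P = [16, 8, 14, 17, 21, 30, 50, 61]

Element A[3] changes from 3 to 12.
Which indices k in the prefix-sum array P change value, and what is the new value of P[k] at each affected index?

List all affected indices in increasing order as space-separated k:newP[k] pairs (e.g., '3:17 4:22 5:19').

Answer: 3:26 4:30 5:39 6:59 7:70

Derivation:
P[k] = A[0] + ... + A[k]
P[k] includes A[3] iff k >= 3
Affected indices: 3, 4, ..., 7; delta = 9
  P[3]: 17 + 9 = 26
  P[4]: 21 + 9 = 30
  P[5]: 30 + 9 = 39
  P[6]: 50 + 9 = 59
  P[7]: 61 + 9 = 70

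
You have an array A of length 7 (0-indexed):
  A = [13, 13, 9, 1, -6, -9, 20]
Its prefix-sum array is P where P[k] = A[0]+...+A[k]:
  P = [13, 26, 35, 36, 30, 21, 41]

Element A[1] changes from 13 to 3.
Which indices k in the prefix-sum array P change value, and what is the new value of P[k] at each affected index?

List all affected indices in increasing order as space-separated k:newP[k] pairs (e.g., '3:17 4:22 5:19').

P[k] = A[0] + ... + A[k]
P[k] includes A[1] iff k >= 1
Affected indices: 1, 2, ..., 6; delta = -10
  P[1]: 26 + -10 = 16
  P[2]: 35 + -10 = 25
  P[3]: 36 + -10 = 26
  P[4]: 30 + -10 = 20
  P[5]: 21 + -10 = 11
  P[6]: 41 + -10 = 31

Answer: 1:16 2:25 3:26 4:20 5:11 6:31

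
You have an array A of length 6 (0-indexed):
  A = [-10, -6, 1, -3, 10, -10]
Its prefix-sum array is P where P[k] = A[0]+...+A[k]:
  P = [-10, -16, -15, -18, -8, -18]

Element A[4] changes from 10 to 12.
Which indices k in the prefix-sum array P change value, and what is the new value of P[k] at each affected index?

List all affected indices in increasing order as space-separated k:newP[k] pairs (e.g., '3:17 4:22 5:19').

P[k] = A[0] + ... + A[k]
P[k] includes A[4] iff k >= 4
Affected indices: 4, 5, ..., 5; delta = 2
  P[4]: -8 + 2 = -6
  P[5]: -18 + 2 = -16

Answer: 4:-6 5:-16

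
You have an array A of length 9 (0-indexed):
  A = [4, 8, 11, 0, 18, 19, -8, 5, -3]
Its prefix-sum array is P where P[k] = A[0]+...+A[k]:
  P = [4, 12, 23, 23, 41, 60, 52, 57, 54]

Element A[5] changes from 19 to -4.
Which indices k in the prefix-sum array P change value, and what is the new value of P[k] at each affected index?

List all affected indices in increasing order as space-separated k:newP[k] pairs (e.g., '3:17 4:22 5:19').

Answer: 5:37 6:29 7:34 8:31

Derivation:
P[k] = A[0] + ... + A[k]
P[k] includes A[5] iff k >= 5
Affected indices: 5, 6, ..., 8; delta = -23
  P[5]: 60 + -23 = 37
  P[6]: 52 + -23 = 29
  P[7]: 57 + -23 = 34
  P[8]: 54 + -23 = 31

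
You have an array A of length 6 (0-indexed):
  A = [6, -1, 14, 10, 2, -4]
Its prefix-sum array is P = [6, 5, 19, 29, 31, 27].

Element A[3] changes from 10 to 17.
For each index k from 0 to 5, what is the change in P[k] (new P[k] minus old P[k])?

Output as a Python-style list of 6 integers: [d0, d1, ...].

Answer: [0, 0, 0, 7, 7, 7]

Derivation:
Element change: A[3] 10 -> 17, delta = 7
For k < 3: P[k] unchanged, delta_P[k] = 0
For k >= 3: P[k] shifts by exactly 7
Delta array: [0, 0, 0, 7, 7, 7]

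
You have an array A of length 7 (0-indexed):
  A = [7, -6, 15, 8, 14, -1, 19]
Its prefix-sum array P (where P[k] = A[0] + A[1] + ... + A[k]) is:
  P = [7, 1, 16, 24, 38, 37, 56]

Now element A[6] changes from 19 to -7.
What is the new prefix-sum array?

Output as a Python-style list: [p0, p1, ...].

Answer: [7, 1, 16, 24, 38, 37, 30]

Derivation:
Change: A[6] 19 -> -7, delta = -26
P[k] for k < 6: unchanged (A[6] not included)
P[k] for k >= 6: shift by delta = -26
  P[0] = 7 + 0 = 7
  P[1] = 1 + 0 = 1
  P[2] = 16 + 0 = 16
  P[3] = 24 + 0 = 24
  P[4] = 38 + 0 = 38
  P[5] = 37 + 0 = 37
  P[6] = 56 + -26 = 30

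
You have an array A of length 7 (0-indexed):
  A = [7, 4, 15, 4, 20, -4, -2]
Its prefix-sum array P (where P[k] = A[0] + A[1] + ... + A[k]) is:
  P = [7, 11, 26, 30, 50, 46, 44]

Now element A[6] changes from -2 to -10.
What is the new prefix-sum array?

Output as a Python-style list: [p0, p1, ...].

Answer: [7, 11, 26, 30, 50, 46, 36]

Derivation:
Change: A[6] -2 -> -10, delta = -8
P[k] for k < 6: unchanged (A[6] not included)
P[k] for k >= 6: shift by delta = -8
  P[0] = 7 + 0 = 7
  P[1] = 11 + 0 = 11
  P[2] = 26 + 0 = 26
  P[3] = 30 + 0 = 30
  P[4] = 50 + 0 = 50
  P[5] = 46 + 0 = 46
  P[6] = 44 + -8 = 36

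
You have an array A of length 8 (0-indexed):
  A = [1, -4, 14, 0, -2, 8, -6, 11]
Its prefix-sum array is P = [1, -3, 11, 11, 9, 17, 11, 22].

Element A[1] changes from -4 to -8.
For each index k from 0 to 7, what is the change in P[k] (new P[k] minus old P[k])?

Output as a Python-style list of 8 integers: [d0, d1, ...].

Answer: [0, -4, -4, -4, -4, -4, -4, -4]

Derivation:
Element change: A[1] -4 -> -8, delta = -4
For k < 1: P[k] unchanged, delta_P[k] = 0
For k >= 1: P[k] shifts by exactly -4
Delta array: [0, -4, -4, -4, -4, -4, -4, -4]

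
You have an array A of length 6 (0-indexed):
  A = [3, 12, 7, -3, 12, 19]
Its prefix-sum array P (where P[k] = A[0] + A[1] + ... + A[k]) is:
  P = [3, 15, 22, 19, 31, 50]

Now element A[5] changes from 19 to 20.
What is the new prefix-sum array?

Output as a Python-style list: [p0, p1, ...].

Change: A[5] 19 -> 20, delta = 1
P[k] for k < 5: unchanged (A[5] not included)
P[k] for k >= 5: shift by delta = 1
  P[0] = 3 + 0 = 3
  P[1] = 15 + 0 = 15
  P[2] = 22 + 0 = 22
  P[3] = 19 + 0 = 19
  P[4] = 31 + 0 = 31
  P[5] = 50 + 1 = 51

Answer: [3, 15, 22, 19, 31, 51]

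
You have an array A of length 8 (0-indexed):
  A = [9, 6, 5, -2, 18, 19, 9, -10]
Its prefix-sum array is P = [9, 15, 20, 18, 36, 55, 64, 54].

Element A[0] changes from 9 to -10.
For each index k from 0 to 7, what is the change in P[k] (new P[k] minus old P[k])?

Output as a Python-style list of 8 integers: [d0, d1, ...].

Answer: [-19, -19, -19, -19, -19, -19, -19, -19]

Derivation:
Element change: A[0] 9 -> -10, delta = -19
For k < 0: P[k] unchanged, delta_P[k] = 0
For k >= 0: P[k] shifts by exactly -19
Delta array: [-19, -19, -19, -19, -19, -19, -19, -19]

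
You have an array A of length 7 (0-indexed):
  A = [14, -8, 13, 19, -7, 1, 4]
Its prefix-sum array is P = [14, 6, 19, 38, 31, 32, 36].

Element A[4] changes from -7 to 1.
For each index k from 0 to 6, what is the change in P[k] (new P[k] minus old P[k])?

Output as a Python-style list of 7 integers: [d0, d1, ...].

Answer: [0, 0, 0, 0, 8, 8, 8]

Derivation:
Element change: A[4] -7 -> 1, delta = 8
For k < 4: P[k] unchanged, delta_P[k] = 0
For k >= 4: P[k] shifts by exactly 8
Delta array: [0, 0, 0, 0, 8, 8, 8]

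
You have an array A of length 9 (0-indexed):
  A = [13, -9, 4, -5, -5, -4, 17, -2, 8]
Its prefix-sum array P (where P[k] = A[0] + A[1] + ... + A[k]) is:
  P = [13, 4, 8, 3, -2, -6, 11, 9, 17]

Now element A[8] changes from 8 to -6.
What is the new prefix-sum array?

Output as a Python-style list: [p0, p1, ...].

Answer: [13, 4, 8, 3, -2, -6, 11, 9, 3]

Derivation:
Change: A[8] 8 -> -6, delta = -14
P[k] for k < 8: unchanged (A[8] not included)
P[k] for k >= 8: shift by delta = -14
  P[0] = 13 + 0 = 13
  P[1] = 4 + 0 = 4
  P[2] = 8 + 0 = 8
  P[3] = 3 + 0 = 3
  P[4] = -2 + 0 = -2
  P[5] = -6 + 0 = -6
  P[6] = 11 + 0 = 11
  P[7] = 9 + 0 = 9
  P[8] = 17 + -14 = 3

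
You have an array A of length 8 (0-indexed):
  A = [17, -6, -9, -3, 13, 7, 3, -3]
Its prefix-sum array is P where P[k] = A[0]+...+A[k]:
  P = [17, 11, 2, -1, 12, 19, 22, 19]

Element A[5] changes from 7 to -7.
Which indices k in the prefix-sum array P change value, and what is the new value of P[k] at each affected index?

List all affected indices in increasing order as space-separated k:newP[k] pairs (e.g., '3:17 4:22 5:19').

P[k] = A[0] + ... + A[k]
P[k] includes A[5] iff k >= 5
Affected indices: 5, 6, ..., 7; delta = -14
  P[5]: 19 + -14 = 5
  P[6]: 22 + -14 = 8
  P[7]: 19 + -14 = 5

Answer: 5:5 6:8 7:5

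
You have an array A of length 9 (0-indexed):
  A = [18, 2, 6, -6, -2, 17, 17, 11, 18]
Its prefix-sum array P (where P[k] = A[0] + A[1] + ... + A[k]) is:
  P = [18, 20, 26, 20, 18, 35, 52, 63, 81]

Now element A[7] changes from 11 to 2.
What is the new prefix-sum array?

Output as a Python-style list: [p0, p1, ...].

Change: A[7] 11 -> 2, delta = -9
P[k] for k < 7: unchanged (A[7] not included)
P[k] for k >= 7: shift by delta = -9
  P[0] = 18 + 0 = 18
  P[1] = 20 + 0 = 20
  P[2] = 26 + 0 = 26
  P[3] = 20 + 0 = 20
  P[4] = 18 + 0 = 18
  P[5] = 35 + 0 = 35
  P[6] = 52 + 0 = 52
  P[7] = 63 + -9 = 54
  P[8] = 81 + -9 = 72

Answer: [18, 20, 26, 20, 18, 35, 52, 54, 72]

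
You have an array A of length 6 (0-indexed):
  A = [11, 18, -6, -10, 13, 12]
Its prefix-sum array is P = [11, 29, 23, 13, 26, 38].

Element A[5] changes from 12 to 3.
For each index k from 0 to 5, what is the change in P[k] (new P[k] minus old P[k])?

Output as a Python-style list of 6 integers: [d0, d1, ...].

Element change: A[5] 12 -> 3, delta = -9
For k < 5: P[k] unchanged, delta_P[k] = 0
For k >= 5: P[k] shifts by exactly -9
Delta array: [0, 0, 0, 0, 0, -9]

Answer: [0, 0, 0, 0, 0, -9]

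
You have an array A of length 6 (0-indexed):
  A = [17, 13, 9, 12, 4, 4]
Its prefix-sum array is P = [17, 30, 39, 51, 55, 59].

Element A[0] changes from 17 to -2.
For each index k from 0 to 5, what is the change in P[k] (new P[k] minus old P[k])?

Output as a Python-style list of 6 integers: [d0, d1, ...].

Element change: A[0] 17 -> -2, delta = -19
For k < 0: P[k] unchanged, delta_P[k] = 0
For k >= 0: P[k] shifts by exactly -19
Delta array: [-19, -19, -19, -19, -19, -19]

Answer: [-19, -19, -19, -19, -19, -19]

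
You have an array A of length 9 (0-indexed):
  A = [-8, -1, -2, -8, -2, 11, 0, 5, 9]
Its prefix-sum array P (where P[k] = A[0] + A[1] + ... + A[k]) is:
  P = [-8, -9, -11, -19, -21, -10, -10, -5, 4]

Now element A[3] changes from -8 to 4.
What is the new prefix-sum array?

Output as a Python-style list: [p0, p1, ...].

Change: A[3] -8 -> 4, delta = 12
P[k] for k < 3: unchanged (A[3] not included)
P[k] for k >= 3: shift by delta = 12
  P[0] = -8 + 0 = -8
  P[1] = -9 + 0 = -9
  P[2] = -11 + 0 = -11
  P[3] = -19 + 12 = -7
  P[4] = -21 + 12 = -9
  P[5] = -10 + 12 = 2
  P[6] = -10 + 12 = 2
  P[7] = -5 + 12 = 7
  P[8] = 4 + 12 = 16

Answer: [-8, -9, -11, -7, -9, 2, 2, 7, 16]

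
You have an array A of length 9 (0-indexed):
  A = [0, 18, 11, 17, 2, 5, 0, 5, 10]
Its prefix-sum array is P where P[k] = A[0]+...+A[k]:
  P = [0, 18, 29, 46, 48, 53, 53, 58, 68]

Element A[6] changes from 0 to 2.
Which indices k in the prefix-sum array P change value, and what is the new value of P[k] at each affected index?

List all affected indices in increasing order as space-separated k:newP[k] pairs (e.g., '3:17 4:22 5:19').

Answer: 6:55 7:60 8:70

Derivation:
P[k] = A[0] + ... + A[k]
P[k] includes A[6] iff k >= 6
Affected indices: 6, 7, ..., 8; delta = 2
  P[6]: 53 + 2 = 55
  P[7]: 58 + 2 = 60
  P[8]: 68 + 2 = 70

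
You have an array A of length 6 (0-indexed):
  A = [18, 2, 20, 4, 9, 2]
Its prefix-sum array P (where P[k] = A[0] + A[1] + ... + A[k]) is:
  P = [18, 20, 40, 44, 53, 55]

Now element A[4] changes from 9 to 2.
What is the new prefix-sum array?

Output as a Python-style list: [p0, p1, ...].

Change: A[4] 9 -> 2, delta = -7
P[k] for k < 4: unchanged (A[4] not included)
P[k] for k >= 4: shift by delta = -7
  P[0] = 18 + 0 = 18
  P[1] = 20 + 0 = 20
  P[2] = 40 + 0 = 40
  P[3] = 44 + 0 = 44
  P[4] = 53 + -7 = 46
  P[5] = 55 + -7 = 48

Answer: [18, 20, 40, 44, 46, 48]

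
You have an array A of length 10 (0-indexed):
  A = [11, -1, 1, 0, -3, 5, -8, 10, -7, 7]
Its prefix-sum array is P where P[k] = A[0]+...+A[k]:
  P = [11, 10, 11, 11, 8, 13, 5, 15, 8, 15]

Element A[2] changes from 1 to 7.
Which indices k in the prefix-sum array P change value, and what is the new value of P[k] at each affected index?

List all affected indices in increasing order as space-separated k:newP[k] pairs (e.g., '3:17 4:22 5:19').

P[k] = A[0] + ... + A[k]
P[k] includes A[2] iff k >= 2
Affected indices: 2, 3, ..., 9; delta = 6
  P[2]: 11 + 6 = 17
  P[3]: 11 + 6 = 17
  P[4]: 8 + 6 = 14
  P[5]: 13 + 6 = 19
  P[6]: 5 + 6 = 11
  P[7]: 15 + 6 = 21
  P[8]: 8 + 6 = 14
  P[9]: 15 + 6 = 21

Answer: 2:17 3:17 4:14 5:19 6:11 7:21 8:14 9:21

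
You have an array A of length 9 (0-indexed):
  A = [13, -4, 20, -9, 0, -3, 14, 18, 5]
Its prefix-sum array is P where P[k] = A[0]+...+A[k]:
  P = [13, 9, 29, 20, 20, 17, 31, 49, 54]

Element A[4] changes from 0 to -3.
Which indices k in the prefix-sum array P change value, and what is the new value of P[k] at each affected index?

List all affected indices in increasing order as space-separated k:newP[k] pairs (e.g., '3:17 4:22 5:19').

Answer: 4:17 5:14 6:28 7:46 8:51

Derivation:
P[k] = A[0] + ... + A[k]
P[k] includes A[4] iff k >= 4
Affected indices: 4, 5, ..., 8; delta = -3
  P[4]: 20 + -3 = 17
  P[5]: 17 + -3 = 14
  P[6]: 31 + -3 = 28
  P[7]: 49 + -3 = 46
  P[8]: 54 + -3 = 51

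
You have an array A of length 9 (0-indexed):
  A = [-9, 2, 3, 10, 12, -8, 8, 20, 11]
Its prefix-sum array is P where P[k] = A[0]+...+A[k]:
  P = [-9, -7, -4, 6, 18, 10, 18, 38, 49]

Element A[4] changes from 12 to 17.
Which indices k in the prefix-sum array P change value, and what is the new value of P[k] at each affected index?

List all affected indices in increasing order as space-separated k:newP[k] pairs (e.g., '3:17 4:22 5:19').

P[k] = A[0] + ... + A[k]
P[k] includes A[4] iff k >= 4
Affected indices: 4, 5, ..., 8; delta = 5
  P[4]: 18 + 5 = 23
  P[5]: 10 + 5 = 15
  P[6]: 18 + 5 = 23
  P[7]: 38 + 5 = 43
  P[8]: 49 + 5 = 54

Answer: 4:23 5:15 6:23 7:43 8:54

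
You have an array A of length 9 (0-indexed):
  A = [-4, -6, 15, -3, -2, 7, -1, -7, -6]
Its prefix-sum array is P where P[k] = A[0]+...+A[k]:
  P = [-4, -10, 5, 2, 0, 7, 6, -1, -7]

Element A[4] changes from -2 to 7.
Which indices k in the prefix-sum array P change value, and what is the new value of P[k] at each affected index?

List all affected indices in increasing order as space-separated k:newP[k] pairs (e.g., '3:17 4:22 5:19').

P[k] = A[0] + ... + A[k]
P[k] includes A[4] iff k >= 4
Affected indices: 4, 5, ..., 8; delta = 9
  P[4]: 0 + 9 = 9
  P[5]: 7 + 9 = 16
  P[6]: 6 + 9 = 15
  P[7]: -1 + 9 = 8
  P[8]: -7 + 9 = 2

Answer: 4:9 5:16 6:15 7:8 8:2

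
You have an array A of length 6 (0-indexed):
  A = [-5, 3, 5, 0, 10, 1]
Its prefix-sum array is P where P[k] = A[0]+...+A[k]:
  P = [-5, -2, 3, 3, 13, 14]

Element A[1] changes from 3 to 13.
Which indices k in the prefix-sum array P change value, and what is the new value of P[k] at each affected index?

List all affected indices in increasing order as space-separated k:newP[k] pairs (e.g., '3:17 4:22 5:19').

Answer: 1:8 2:13 3:13 4:23 5:24

Derivation:
P[k] = A[0] + ... + A[k]
P[k] includes A[1] iff k >= 1
Affected indices: 1, 2, ..., 5; delta = 10
  P[1]: -2 + 10 = 8
  P[2]: 3 + 10 = 13
  P[3]: 3 + 10 = 13
  P[4]: 13 + 10 = 23
  P[5]: 14 + 10 = 24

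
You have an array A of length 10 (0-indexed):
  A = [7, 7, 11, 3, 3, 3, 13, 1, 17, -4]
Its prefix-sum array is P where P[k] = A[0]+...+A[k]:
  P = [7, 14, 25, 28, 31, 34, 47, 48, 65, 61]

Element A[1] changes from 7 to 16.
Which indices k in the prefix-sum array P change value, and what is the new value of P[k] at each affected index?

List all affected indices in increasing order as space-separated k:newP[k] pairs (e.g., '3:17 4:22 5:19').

P[k] = A[0] + ... + A[k]
P[k] includes A[1] iff k >= 1
Affected indices: 1, 2, ..., 9; delta = 9
  P[1]: 14 + 9 = 23
  P[2]: 25 + 9 = 34
  P[3]: 28 + 9 = 37
  P[4]: 31 + 9 = 40
  P[5]: 34 + 9 = 43
  P[6]: 47 + 9 = 56
  P[7]: 48 + 9 = 57
  P[8]: 65 + 9 = 74
  P[9]: 61 + 9 = 70

Answer: 1:23 2:34 3:37 4:40 5:43 6:56 7:57 8:74 9:70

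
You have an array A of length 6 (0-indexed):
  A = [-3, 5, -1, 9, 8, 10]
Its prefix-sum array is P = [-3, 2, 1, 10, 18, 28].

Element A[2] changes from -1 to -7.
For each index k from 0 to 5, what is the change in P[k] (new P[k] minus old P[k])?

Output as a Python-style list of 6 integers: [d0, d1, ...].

Answer: [0, 0, -6, -6, -6, -6]

Derivation:
Element change: A[2] -1 -> -7, delta = -6
For k < 2: P[k] unchanged, delta_P[k] = 0
For k >= 2: P[k] shifts by exactly -6
Delta array: [0, 0, -6, -6, -6, -6]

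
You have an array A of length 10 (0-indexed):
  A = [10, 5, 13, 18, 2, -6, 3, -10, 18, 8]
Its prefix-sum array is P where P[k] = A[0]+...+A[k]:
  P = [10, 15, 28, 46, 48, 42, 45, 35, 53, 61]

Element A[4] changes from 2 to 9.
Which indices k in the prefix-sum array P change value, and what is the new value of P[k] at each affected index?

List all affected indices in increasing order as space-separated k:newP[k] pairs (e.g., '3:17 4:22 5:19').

P[k] = A[0] + ... + A[k]
P[k] includes A[4] iff k >= 4
Affected indices: 4, 5, ..., 9; delta = 7
  P[4]: 48 + 7 = 55
  P[5]: 42 + 7 = 49
  P[6]: 45 + 7 = 52
  P[7]: 35 + 7 = 42
  P[8]: 53 + 7 = 60
  P[9]: 61 + 7 = 68

Answer: 4:55 5:49 6:52 7:42 8:60 9:68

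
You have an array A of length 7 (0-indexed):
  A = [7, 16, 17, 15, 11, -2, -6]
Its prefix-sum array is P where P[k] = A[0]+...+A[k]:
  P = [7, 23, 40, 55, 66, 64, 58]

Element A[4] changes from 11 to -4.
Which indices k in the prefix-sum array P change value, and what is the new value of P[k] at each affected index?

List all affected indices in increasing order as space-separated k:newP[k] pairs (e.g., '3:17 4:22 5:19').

P[k] = A[0] + ... + A[k]
P[k] includes A[4] iff k >= 4
Affected indices: 4, 5, ..., 6; delta = -15
  P[4]: 66 + -15 = 51
  P[5]: 64 + -15 = 49
  P[6]: 58 + -15 = 43

Answer: 4:51 5:49 6:43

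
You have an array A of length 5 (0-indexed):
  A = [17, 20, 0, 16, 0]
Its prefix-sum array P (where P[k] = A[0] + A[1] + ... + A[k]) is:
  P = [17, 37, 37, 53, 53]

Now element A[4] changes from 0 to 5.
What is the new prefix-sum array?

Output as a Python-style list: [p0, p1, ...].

Change: A[4] 0 -> 5, delta = 5
P[k] for k < 4: unchanged (A[4] not included)
P[k] for k >= 4: shift by delta = 5
  P[0] = 17 + 0 = 17
  P[1] = 37 + 0 = 37
  P[2] = 37 + 0 = 37
  P[3] = 53 + 0 = 53
  P[4] = 53 + 5 = 58

Answer: [17, 37, 37, 53, 58]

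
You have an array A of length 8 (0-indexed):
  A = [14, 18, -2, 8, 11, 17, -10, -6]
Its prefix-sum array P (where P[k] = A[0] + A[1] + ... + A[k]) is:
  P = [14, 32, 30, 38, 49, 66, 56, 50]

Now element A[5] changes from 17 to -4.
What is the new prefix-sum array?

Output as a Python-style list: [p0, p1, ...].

Change: A[5] 17 -> -4, delta = -21
P[k] for k < 5: unchanged (A[5] not included)
P[k] for k >= 5: shift by delta = -21
  P[0] = 14 + 0 = 14
  P[1] = 32 + 0 = 32
  P[2] = 30 + 0 = 30
  P[3] = 38 + 0 = 38
  P[4] = 49 + 0 = 49
  P[5] = 66 + -21 = 45
  P[6] = 56 + -21 = 35
  P[7] = 50 + -21 = 29

Answer: [14, 32, 30, 38, 49, 45, 35, 29]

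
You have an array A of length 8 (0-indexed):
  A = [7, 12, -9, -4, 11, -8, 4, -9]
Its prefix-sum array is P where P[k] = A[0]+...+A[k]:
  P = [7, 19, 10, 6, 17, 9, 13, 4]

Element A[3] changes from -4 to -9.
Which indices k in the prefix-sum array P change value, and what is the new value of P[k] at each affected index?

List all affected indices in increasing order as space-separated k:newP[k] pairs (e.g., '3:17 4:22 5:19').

Answer: 3:1 4:12 5:4 6:8 7:-1

Derivation:
P[k] = A[0] + ... + A[k]
P[k] includes A[3] iff k >= 3
Affected indices: 3, 4, ..., 7; delta = -5
  P[3]: 6 + -5 = 1
  P[4]: 17 + -5 = 12
  P[5]: 9 + -5 = 4
  P[6]: 13 + -5 = 8
  P[7]: 4 + -5 = -1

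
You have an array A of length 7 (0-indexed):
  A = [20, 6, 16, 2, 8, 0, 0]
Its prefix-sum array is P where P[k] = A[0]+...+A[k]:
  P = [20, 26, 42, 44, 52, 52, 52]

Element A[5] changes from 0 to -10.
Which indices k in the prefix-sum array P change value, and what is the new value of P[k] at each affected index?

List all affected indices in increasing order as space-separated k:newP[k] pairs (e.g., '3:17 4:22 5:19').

P[k] = A[0] + ... + A[k]
P[k] includes A[5] iff k >= 5
Affected indices: 5, 6, ..., 6; delta = -10
  P[5]: 52 + -10 = 42
  P[6]: 52 + -10 = 42

Answer: 5:42 6:42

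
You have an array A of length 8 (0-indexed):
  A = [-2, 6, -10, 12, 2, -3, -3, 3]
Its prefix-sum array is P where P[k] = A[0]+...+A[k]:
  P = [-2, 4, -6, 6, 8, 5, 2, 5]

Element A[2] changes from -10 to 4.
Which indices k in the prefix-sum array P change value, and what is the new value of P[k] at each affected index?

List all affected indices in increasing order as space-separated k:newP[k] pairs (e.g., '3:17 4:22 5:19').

P[k] = A[0] + ... + A[k]
P[k] includes A[2] iff k >= 2
Affected indices: 2, 3, ..., 7; delta = 14
  P[2]: -6 + 14 = 8
  P[3]: 6 + 14 = 20
  P[4]: 8 + 14 = 22
  P[5]: 5 + 14 = 19
  P[6]: 2 + 14 = 16
  P[7]: 5 + 14 = 19

Answer: 2:8 3:20 4:22 5:19 6:16 7:19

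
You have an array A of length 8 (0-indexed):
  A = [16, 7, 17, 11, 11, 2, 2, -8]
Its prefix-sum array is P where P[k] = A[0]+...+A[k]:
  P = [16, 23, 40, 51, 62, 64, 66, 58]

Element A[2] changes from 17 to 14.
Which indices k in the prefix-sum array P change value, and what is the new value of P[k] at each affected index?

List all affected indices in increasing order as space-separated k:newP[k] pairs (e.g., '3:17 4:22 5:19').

Answer: 2:37 3:48 4:59 5:61 6:63 7:55

Derivation:
P[k] = A[0] + ... + A[k]
P[k] includes A[2] iff k >= 2
Affected indices: 2, 3, ..., 7; delta = -3
  P[2]: 40 + -3 = 37
  P[3]: 51 + -3 = 48
  P[4]: 62 + -3 = 59
  P[5]: 64 + -3 = 61
  P[6]: 66 + -3 = 63
  P[7]: 58 + -3 = 55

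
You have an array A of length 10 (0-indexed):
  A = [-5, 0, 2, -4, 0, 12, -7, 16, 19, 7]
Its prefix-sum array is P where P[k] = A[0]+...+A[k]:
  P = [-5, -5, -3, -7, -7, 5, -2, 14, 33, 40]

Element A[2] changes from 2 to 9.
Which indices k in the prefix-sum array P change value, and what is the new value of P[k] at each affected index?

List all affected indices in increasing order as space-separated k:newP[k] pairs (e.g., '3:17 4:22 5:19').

P[k] = A[0] + ... + A[k]
P[k] includes A[2] iff k >= 2
Affected indices: 2, 3, ..., 9; delta = 7
  P[2]: -3 + 7 = 4
  P[3]: -7 + 7 = 0
  P[4]: -7 + 7 = 0
  P[5]: 5 + 7 = 12
  P[6]: -2 + 7 = 5
  P[7]: 14 + 7 = 21
  P[8]: 33 + 7 = 40
  P[9]: 40 + 7 = 47

Answer: 2:4 3:0 4:0 5:12 6:5 7:21 8:40 9:47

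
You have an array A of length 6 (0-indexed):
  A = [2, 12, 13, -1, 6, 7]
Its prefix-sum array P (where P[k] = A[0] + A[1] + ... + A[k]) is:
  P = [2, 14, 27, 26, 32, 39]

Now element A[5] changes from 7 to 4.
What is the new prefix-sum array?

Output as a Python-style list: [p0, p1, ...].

Answer: [2, 14, 27, 26, 32, 36]

Derivation:
Change: A[5] 7 -> 4, delta = -3
P[k] for k < 5: unchanged (A[5] not included)
P[k] for k >= 5: shift by delta = -3
  P[0] = 2 + 0 = 2
  P[1] = 14 + 0 = 14
  P[2] = 27 + 0 = 27
  P[3] = 26 + 0 = 26
  P[4] = 32 + 0 = 32
  P[5] = 39 + -3 = 36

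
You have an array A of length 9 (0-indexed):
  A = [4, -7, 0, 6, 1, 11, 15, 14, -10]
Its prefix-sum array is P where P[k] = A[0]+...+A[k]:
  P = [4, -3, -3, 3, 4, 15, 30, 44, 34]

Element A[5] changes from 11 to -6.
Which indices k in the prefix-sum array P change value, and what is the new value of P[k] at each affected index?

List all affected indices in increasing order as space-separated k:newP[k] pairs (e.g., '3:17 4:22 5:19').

P[k] = A[0] + ... + A[k]
P[k] includes A[5] iff k >= 5
Affected indices: 5, 6, ..., 8; delta = -17
  P[5]: 15 + -17 = -2
  P[6]: 30 + -17 = 13
  P[7]: 44 + -17 = 27
  P[8]: 34 + -17 = 17

Answer: 5:-2 6:13 7:27 8:17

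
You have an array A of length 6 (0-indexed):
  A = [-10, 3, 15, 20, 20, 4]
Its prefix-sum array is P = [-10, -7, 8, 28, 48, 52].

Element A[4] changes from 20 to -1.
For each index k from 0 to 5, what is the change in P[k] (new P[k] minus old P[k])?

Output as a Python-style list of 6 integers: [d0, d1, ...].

Answer: [0, 0, 0, 0, -21, -21]

Derivation:
Element change: A[4] 20 -> -1, delta = -21
For k < 4: P[k] unchanged, delta_P[k] = 0
For k >= 4: P[k] shifts by exactly -21
Delta array: [0, 0, 0, 0, -21, -21]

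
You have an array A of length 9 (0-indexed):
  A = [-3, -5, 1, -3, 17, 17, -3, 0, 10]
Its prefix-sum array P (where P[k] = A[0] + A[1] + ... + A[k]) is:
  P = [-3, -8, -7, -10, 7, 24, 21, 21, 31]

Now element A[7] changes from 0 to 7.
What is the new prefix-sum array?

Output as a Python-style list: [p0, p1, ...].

Answer: [-3, -8, -7, -10, 7, 24, 21, 28, 38]

Derivation:
Change: A[7] 0 -> 7, delta = 7
P[k] for k < 7: unchanged (A[7] not included)
P[k] for k >= 7: shift by delta = 7
  P[0] = -3 + 0 = -3
  P[1] = -8 + 0 = -8
  P[2] = -7 + 0 = -7
  P[3] = -10 + 0 = -10
  P[4] = 7 + 0 = 7
  P[5] = 24 + 0 = 24
  P[6] = 21 + 0 = 21
  P[7] = 21 + 7 = 28
  P[8] = 31 + 7 = 38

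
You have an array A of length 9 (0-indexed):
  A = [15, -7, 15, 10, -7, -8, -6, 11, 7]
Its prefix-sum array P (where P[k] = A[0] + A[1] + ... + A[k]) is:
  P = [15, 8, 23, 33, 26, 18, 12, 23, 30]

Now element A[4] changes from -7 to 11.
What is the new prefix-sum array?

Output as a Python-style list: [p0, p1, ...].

Change: A[4] -7 -> 11, delta = 18
P[k] for k < 4: unchanged (A[4] not included)
P[k] for k >= 4: shift by delta = 18
  P[0] = 15 + 0 = 15
  P[1] = 8 + 0 = 8
  P[2] = 23 + 0 = 23
  P[3] = 33 + 0 = 33
  P[4] = 26 + 18 = 44
  P[5] = 18 + 18 = 36
  P[6] = 12 + 18 = 30
  P[7] = 23 + 18 = 41
  P[8] = 30 + 18 = 48

Answer: [15, 8, 23, 33, 44, 36, 30, 41, 48]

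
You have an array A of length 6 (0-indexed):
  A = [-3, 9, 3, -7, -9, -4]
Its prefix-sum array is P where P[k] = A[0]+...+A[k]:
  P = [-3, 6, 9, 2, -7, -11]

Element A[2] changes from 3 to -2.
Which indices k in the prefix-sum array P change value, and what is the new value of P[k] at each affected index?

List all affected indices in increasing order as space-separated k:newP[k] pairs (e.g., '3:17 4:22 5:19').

P[k] = A[0] + ... + A[k]
P[k] includes A[2] iff k >= 2
Affected indices: 2, 3, ..., 5; delta = -5
  P[2]: 9 + -5 = 4
  P[3]: 2 + -5 = -3
  P[4]: -7 + -5 = -12
  P[5]: -11 + -5 = -16

Answer: 2:4 3:-3 4:-12 5:-16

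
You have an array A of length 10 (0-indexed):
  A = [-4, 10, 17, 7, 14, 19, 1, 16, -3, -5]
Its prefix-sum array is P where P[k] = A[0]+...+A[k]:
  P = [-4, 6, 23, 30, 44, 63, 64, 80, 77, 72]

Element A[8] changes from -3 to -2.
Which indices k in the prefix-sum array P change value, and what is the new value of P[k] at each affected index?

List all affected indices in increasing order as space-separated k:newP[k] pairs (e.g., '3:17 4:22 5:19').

Answer: 8:78 9:73

Derivation:
P[k] = A[0] + ... + A[k]
P[k] includes A[8] iff k >= 8
Affected indices: 8, 9, ..., 9; delta = 1
  P[8]: 77 + 1 = 78
  P[9]: 72 + 1 = 73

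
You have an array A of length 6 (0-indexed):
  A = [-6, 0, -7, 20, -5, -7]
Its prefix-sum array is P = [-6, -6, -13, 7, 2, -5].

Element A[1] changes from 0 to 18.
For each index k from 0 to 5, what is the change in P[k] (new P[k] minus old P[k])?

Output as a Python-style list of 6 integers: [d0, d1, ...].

Element change: A[1] 0 -> 18, delta = 18
For k < 1: P[k] unchanged, delta_P[k] = 0
For k >= 1: P[k] shifts by exactly 18
Delta array: [0, 18, 18, 18, 18, 18]

Answer: [0, 18, 18, 18, 18, 18]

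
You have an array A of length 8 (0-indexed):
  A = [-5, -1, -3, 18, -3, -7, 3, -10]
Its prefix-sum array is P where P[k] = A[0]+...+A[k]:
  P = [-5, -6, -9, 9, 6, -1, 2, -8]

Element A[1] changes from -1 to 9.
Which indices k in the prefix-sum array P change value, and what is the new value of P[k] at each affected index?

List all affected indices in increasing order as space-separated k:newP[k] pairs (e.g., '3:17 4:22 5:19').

Answer: 1:4 2:1 3:19 4:16 5:9 6:12 7:2

Derivation:
P[k] = A[0] + ... + A[k]
P[k] includes A[1] iff k >= 1
Affected indices: 1, 2, ..., 7; delta = 10
  P[1]: -6 + 10 = 4
  P[2]: -9 + 10 = 1
  P[3]: 9 + 10 = 19
  P[4]: 6 + 10 = 16
  P[5]: -1 + 10 = 9
  P[6]: 2 + 10 = 12
  P[7]: -8 + 10 = 2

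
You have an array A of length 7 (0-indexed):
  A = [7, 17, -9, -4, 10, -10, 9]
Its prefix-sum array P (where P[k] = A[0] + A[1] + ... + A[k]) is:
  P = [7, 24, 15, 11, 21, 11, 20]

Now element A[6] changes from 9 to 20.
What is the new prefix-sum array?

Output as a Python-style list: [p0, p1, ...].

Answer: [7, 24, 15, 11, 21, 11, 31]

Derivation:
Change: A[6] 9 -> 20, delta = 11
P[k] for k < 6: unchanged (A[6] not included)
P[k] for k >= 6: shift by delta = 11
  P[0] = 7 + 0 = 7
  P[1] = 24 + 0 = 24
  P[2] = 15 + 0 = 15
  P[3] = 11 + 0 = 11
  P[4] = 21 + 0 = 21
  P[5] = 11 + 0 = 11
  P[6] = 20 + 11 = 31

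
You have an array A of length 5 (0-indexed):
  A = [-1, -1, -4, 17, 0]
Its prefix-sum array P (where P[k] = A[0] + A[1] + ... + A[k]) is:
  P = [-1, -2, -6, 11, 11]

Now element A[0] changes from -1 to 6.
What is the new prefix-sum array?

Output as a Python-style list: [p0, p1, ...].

Answer: [6, 5, 1, 18, 18]

Derivation:
Change: A[0] -1 -> 6, delta = 7
P[k] for k < 0: unchanged (A[0] not included)
P[k] for k >= 0: shift by delta = 7
  P[0] = -1 + 7 = 6
  P[1] = -2 + 7 = 5
  P[2] = -6 + 7 = 1
  P[3] = 11 + 7 = 18
  P[4] = 11 + 7 = 18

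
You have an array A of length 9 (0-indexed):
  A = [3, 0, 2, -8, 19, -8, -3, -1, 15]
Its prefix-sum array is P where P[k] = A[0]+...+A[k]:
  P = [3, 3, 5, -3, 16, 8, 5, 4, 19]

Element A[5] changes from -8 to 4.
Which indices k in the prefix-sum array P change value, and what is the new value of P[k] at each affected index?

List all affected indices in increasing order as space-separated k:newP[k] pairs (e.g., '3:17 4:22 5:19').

Answer: 5:20 6:17 7:16 8:31

Derivation:
P[k] = A[0] + ... + A[k]
P[k] includes A[5] iff k >= 5
Affected indices: 5, 6, ..., 8; delta = 12
  P[5]: 8 + 12 = 20
  P[6]: 5 + 12 = 17
  P[7]: 4 + 12 = 16
  P[8]: 19 + 12 = 31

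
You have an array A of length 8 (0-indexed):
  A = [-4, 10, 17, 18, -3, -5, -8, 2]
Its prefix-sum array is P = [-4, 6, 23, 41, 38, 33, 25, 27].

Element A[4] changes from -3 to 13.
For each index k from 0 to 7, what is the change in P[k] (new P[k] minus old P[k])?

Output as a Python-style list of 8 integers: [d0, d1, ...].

Element change: A[4] -3 -> 13, delta = 16
For k < 4: P[k] unchanged, delta_P[k] = 0
For k >= 4: P[k] shifts by exactly 16
Delta array: [0, 0, 0, 0, 16, 16, 16, 16]

Answer: [0, 0, 0, 0, 16, 16, 16, 16]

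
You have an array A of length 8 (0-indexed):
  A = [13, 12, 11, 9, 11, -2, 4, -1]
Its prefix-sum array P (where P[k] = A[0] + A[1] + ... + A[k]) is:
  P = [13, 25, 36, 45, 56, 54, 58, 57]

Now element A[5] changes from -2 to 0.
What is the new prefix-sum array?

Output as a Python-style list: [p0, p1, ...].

Answer: [13, 25, 36, 45, 56, 56, 60, 59]

Derivation:
Change: A[5] -2 -> 0, delta = 2
P[k] for k < 5: unchanged (A[5] not included)
P[k] for k >= 5: shift by delta = 2
  P[0] = 13 + 0 = 13
  P[1] = 25 + 0 = 25
  P[2] = 36 + 0 = 36
  P[3] = 45 + 0 = 45
  P[4] = 56 + 0 = 56
  P[5] = 54 + 2 = 56
  P[6] = 58 + 2 = 60
  P[7] = 57 + 2 = 59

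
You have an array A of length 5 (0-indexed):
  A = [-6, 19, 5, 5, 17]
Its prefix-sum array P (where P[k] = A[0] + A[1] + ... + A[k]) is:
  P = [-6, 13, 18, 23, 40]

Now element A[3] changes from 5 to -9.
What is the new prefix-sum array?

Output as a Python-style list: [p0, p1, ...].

Change: A[3] 5 -> -9, delta = -14
P[k] for k < 3: unchanged (A[3] not included)
P[k] for k >= 3: shift by delta = -14
  P[0] = -6 + 0 = -6
  P[1] = 13 + 0 = 13
  P[2] = 18 + 0 = 18
  P[3] = 23 + -14 = 9
  P[4] = 40 + -14 = 26

Answer: [-6, 13, 18, 9, 26]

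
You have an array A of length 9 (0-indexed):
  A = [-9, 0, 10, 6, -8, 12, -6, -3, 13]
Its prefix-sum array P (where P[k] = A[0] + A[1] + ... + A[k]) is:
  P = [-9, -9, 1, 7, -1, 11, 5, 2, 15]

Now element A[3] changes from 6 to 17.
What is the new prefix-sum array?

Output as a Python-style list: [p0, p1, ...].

Change: A[3] 6 -> 17, delta = 11
P[k] for k < 3: unchanged (A[3] not included)
P[k] for k >= 3: shift by delta = 11
  P[0] = -9 + 0 = -9
  P[1] = -9 + 0 = -9
  P[2] = 1 + 0 = 1
  P[3] = 7 + 11 = 18
  P[4] = -1 + 11 = 10
  P[5] = 11 + 11 = 22
  P[6] = 5 + 11 = 16
  P[7] = 2 + 11 = 13
  P[8] = 15 + 11 = 26

Answer: [-9, -9, 1, 18, 10, 22, 16, 13, 26]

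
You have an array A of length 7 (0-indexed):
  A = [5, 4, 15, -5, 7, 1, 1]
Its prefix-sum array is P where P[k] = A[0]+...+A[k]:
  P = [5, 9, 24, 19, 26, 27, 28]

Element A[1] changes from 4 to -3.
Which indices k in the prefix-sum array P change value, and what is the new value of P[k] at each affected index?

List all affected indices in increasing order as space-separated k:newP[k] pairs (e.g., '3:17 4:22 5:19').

Answer: 1:2 2:17 3:12 4:19 5:20 6:21

Derivation:
P[k] = A[0] + ... + A[k]
P[k] includes A[1] iff k >= 1
Affected indices: 1, 2, ..., 6; delta = -7
  P[1]: 9 + -7 = 2
  P[2]: 24 + -7 = 17
  P[3]: 19 + -7 = 12
  P[4]: 26 + -7 = 19
  P[5]: 27 + -7 = 20
  P[6]: 28 + -7 = 21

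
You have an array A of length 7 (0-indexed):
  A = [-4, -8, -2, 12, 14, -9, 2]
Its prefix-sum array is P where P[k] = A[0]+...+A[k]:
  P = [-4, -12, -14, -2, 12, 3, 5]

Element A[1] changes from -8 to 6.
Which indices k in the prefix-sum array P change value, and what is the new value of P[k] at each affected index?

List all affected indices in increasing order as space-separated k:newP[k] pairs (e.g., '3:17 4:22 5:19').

P[k] = A[0] + ... + A[k]
P[k] includes A[1] iff k >= 1
Affected indices: 1, 2, ..., 6; delta = 14
  P[1]: -12 + 14 = 2
  P[2]: -14 + 14 = 0
  P[3]: -2 + 14 = 12
  P[4]: 12 + 14 = 26
  P[5]: 3 + 14 = 17
  P[6]: 5 + 14 = 19

Answer: 1:2 2:0 3:12 4:26 5:17 6:19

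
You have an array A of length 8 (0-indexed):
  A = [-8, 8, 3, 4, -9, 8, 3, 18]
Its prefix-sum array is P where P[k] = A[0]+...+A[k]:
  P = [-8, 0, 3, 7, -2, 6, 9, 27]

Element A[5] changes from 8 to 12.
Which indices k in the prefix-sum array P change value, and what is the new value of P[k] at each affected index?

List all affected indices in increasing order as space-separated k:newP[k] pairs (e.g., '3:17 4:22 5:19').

P[k] = A[0] + ... + A[k]
P[k] includes A[5] iff k >= 5
Affected indices: 5, 6, ..., 7; delta = 4
  P[5]: 6 + 4 = 10
  P[6]: 9 + 4 = 13
  P[7]: 27 + 4 = 31

Answer: 5:10 6:13 7:31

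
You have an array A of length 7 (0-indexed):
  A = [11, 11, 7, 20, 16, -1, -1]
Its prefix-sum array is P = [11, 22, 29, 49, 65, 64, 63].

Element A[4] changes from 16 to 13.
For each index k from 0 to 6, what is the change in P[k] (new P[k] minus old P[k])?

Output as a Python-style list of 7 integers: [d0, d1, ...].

Element change: A[4] 16 -> 13, delta = -3
For k < 4: P[k] unchanged, delta_P[k] = 0
For k >= 4: P[k] shifts by exactly -3
Delta array: [0, 0, 0, 0, -3, -3, -3]

Answer: [0, 0, 0, 0, -3, -3, -3]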